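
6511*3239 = 21089129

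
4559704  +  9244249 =13803953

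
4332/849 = 5 + 29/283  =  5.10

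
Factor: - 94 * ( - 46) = 2^2*23^1*47^1 = 4324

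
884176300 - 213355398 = 670820902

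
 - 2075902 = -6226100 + 4150198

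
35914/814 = 44 + 49/407 = 44.12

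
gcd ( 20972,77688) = 4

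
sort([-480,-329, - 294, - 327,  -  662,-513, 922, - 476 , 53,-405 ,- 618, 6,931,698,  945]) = [-662, - 618, - 513,-480,-476, - 405, - 329, - 327,-294, 6, 53, 698 , 922,931,  945] 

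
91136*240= 21872640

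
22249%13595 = 8654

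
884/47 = 18 + 38/47 = 18.81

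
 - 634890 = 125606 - 760496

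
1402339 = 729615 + 672724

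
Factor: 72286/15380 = 47/10 = 2^ ( - 1)*5^( - 1 ) * 47^1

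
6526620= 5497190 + 1029430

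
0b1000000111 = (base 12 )373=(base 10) 519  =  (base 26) jp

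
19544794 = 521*37514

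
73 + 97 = 170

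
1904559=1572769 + 331790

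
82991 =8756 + 74235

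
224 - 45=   179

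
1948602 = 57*34186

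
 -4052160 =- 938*4320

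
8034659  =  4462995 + 3571664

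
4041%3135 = 906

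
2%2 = 0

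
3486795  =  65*53643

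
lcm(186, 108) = 3348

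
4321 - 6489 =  - 2168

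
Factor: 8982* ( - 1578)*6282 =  - 2^3*3^5*263^1*349^1*499^1 = - 89038530072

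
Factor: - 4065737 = - 13^1*17^1*18397^1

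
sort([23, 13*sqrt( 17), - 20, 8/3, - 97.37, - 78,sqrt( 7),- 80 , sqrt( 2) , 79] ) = [ - 97.37, - 80, - 78  , - 20,sqrt(2 ), sqrt(7),8/3,  23, 13 * sqrt ( 17), 79 ]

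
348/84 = 4 + 1/7 = 4.14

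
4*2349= 9396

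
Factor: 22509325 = 5^2*691^1*1303^1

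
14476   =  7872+6604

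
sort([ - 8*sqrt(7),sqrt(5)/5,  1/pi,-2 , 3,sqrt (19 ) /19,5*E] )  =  [ - 8 * sqrt ( 7), - 2, sqrt( 19)/19, 1/pi , sqrt (5)/5, 3,5*E ] 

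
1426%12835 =1426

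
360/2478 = 60/413 = 0.15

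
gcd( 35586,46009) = 1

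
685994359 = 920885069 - 234890710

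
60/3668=15/917=0.02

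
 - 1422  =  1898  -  3320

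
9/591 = 3/197 =0.02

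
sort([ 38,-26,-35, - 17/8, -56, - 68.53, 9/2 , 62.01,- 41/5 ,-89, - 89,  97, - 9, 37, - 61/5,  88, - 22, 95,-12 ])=[ - 89, - 89, - 68.53, - 56, - 35,  -  26, - 22, - 61/5, - 12, - 9, - 41/5,  -  17/8, 9/2,  37,38, 62.01,88, 95 , 97]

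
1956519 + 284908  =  2241427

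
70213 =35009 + 35204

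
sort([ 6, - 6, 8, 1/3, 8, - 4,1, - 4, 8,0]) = [ - 6, - 4,- 4, 0, 1/3,1,6, 8, 8,8]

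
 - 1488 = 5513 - 7001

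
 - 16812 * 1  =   - 16812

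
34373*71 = 2440483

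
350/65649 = 350/65649=0.01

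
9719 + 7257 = 16976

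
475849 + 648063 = 1123912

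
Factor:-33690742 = -2^1*16845371^1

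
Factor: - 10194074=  - 2^1*11^1* 617^1*751^1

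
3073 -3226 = - 153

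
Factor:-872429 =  - 872429^1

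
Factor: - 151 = -151^1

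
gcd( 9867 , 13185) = 3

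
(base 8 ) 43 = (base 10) 35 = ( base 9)38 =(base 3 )1022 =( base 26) 19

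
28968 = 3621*8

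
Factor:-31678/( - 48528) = 47/72=2^( - 3) * 3^( - 2)* 47^1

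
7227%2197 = 636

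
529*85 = 44965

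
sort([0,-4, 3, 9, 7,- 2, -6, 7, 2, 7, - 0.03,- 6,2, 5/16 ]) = [ -6, - 6, - 4,-2, - 0.03, 0,5/16, 2,  2 , 3, 7 , 7, 7,9 ]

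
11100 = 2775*4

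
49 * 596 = 29204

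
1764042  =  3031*582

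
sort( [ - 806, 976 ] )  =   [ - 806,  976] 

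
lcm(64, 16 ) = 64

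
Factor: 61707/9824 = 201/32 = 2^(-5 )* 3^1*67^1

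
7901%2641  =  2619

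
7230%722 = 10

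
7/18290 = 7/18290 = 0.00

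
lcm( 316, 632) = 632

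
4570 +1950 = 6520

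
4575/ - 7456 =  - 1 + 2881/7456 = - 0.61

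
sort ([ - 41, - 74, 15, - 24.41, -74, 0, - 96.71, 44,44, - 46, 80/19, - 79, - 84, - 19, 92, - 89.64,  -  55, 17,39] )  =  [ - 96.71, - 89.64, - 84, - 79, - 74,  -  74, - 55, - 46, - 41,  -  24.41, - 19, 0, 80/19,15, 17, 39, 44,44, 92]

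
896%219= 20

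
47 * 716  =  33652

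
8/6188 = 2/1547 = 0.00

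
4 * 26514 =106056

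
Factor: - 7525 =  - 5^2*7^1*43^1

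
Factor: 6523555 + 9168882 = 15692437^1 = 15692437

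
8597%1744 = 1621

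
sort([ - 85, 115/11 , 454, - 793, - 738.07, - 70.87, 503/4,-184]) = [ - 793,  -  738.07, - 184, - 85, - 70.87, 115/11, 503/4, 454]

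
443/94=443/94 =4.71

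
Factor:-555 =-3^1 * 5^1*37^1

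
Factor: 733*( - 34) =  - 24922 =- 2^1*17^1*733^1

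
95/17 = 5 + 10/17 = 5.59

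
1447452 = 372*3891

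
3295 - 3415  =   - 120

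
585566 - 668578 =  - 83012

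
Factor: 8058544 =2^4*13^1* 17^1*43^1*53^1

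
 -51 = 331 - 382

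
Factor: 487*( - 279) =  - 135873 = -  3^2*31^1*487^1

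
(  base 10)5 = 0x5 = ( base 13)5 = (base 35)5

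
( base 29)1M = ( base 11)47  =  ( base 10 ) 51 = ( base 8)63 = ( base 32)1J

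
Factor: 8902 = 2^1*4451^1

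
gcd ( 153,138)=3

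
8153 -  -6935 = 15088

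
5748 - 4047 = 1701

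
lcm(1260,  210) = 1260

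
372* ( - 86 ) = -31992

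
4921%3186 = 1735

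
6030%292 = 190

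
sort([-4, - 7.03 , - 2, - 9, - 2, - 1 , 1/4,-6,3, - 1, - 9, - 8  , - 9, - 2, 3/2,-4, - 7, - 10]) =[ - 10, - 9, - 9, - 9, - 8  , - 7.03, - 7, - 6, - 4, - 4, - 2,  -  2, - 2, - 1 , - 1,1/4 , 3/2,3 ] 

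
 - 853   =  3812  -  4665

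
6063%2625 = 813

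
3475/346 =10 + 15/346 = 10.04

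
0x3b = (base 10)59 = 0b111011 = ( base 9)65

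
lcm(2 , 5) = 10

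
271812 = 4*67953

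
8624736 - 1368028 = 7256708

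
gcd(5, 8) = 1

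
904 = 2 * 452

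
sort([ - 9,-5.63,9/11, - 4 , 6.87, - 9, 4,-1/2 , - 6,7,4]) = [ - 9, - 9, - 6, -5.63, - 4, - 1/2,9/11, 4, 4,6.87 , 7 ]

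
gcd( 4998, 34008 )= 6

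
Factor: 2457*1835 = 4508595 =3^3*5^1*7^1*13^1*367^1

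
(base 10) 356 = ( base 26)DI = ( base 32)B4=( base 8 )544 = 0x164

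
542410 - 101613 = 440797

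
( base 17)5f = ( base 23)48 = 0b1100100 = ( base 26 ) 3M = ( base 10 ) 100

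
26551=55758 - 29207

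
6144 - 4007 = 2137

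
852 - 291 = 561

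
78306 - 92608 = -14302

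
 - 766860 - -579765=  - 187095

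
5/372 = 5/372= 0.01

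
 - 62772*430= -26991960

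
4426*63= 278838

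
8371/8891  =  8371/8891= 0.94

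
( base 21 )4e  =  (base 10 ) 98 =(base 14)70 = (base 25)3n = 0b1100010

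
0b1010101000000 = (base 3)21110111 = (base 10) 5440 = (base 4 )1111000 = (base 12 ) 3194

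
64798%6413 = 668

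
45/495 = 1/11 = 0.09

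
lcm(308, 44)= 308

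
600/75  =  8 = 8.00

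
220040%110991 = 109049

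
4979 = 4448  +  531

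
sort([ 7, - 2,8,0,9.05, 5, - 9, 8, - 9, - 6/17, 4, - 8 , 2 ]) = [ - 9, - 9, - 8, - 2, - 6/17, 0 , 2,4,  5 , 7,8, 8,9.05 ] 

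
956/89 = 10 + 66/89 =10.74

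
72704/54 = 1346 + 10/27 = 1346.37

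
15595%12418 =3177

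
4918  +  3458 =8376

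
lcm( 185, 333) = 1665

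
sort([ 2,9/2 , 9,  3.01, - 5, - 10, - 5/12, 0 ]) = [ - 10, - 5, - 5/12, 0 , 2,3.01,  9/2, 9] 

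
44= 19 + 25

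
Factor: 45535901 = 45535901^1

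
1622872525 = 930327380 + 692545145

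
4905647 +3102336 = 8007983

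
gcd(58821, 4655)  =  7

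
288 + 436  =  724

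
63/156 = 21/52 = 0.40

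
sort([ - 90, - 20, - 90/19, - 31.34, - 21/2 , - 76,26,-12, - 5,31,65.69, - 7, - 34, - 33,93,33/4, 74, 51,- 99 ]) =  [ - 99, - 90,- 76, - 34, - 33, - 31.34,  -  20, - 12, - 21/2, - 7, - 5, - 90/19, 33/4, 26, 31,51, 65.69 , 74,93] 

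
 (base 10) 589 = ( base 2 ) 1001001101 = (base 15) 294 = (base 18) 1ED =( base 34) hb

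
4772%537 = 476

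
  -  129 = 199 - 328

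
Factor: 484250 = 2^1*5^3 *13^1 * 149^1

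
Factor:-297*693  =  -205821 = - 3^5*7^1*11^2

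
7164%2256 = 396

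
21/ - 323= - 1 + 302/323 = - 0.07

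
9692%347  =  323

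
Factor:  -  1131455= - 5^1 * 13^3 * 103^1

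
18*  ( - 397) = -7146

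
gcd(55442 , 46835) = 19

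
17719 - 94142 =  - 76423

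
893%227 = 212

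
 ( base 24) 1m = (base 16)2E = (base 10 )46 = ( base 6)114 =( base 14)34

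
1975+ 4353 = 6328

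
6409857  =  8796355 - 2386498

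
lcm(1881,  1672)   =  15048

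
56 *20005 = 1120280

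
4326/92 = 2163/46 = 47.02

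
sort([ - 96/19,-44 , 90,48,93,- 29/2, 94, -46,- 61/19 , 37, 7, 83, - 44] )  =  [ - 46,- 44,-44, - 29/2,-96/19,- 61/19  ,  7,37, 48,83,  90, 93,94]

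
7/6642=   7/6642 =0.00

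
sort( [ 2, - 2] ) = [ - 2, 2 ]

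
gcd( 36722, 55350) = 2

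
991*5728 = 5676448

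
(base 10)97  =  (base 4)1201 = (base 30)37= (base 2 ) 1100001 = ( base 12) 81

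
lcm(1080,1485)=11880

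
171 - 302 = - 131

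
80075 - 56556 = 23519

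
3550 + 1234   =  4784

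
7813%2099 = 1516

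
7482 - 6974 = 508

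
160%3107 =160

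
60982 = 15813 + 45169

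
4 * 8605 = 34420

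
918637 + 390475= 1309112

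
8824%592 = 536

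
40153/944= 40153/944 = 42.53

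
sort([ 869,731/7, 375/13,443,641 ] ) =[ 375/13,731/7,443 , 641 , 869]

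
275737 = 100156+175581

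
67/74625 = 67/74625 = 0.00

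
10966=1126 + 9840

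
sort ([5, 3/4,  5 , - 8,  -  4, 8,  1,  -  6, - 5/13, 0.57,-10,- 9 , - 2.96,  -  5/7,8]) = [ - 10,  -  9, - 8,  -  6, - 4,  -  2.96, - 5/7, - 5/13,0.57,  3/4, 1,5,  5, 8, 8]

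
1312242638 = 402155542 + 910087096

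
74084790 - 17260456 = 56824334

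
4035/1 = 4035 = 4035.00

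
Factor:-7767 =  - 3^2*863^1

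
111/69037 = 111/69037 = 0.00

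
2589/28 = 92 + 13/28  =  92.46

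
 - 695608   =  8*( - 86951 ) 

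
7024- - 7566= 14590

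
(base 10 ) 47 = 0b101111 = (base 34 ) 1D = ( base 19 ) 29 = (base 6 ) 115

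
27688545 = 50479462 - 22790917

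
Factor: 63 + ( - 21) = 2^1*3^1*7^1 = 42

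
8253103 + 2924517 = 11177620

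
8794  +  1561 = 10355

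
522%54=36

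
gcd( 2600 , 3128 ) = 8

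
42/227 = 42/227 = 0.19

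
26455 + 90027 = 116482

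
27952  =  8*3494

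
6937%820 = 377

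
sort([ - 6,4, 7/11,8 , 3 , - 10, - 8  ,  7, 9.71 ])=[ - 10, - 8, - 6, 7/11,3,4, 7,8 , 9.71 ] 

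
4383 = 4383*1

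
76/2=38 = 38.00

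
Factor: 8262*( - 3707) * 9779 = -2^1*3^5*7^1*11^2 * 17^1 * 127^1 * 337^1 = -  299503721286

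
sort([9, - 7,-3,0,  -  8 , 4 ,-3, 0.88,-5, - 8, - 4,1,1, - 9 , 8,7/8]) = [ - 9,-8, - 8, - 7,-5, - 4,-3, - 3 , 0,7/8, 0.88,1, 1,4  ,  8, 9 ] 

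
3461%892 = 785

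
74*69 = 5106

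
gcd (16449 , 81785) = 1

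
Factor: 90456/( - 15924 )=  - 7538/1327 = -  2^1 * 1327^( - 1)*3769^1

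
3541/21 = 168 + 13/21 = 168.62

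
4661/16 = 4661/16 = 291.31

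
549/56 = 549/56  =  9.80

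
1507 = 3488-1981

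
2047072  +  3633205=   5680277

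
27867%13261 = 1345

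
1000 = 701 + 299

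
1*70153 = 70153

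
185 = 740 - 555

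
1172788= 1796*653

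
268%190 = 78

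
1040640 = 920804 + 119836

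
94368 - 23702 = 70666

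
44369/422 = 44369/422 = 105.14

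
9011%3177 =2657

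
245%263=245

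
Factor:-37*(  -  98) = 3626  =  2^1*7^2*37^1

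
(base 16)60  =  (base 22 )48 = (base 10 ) 96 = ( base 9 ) 116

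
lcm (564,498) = 46812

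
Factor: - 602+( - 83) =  - 5^1*137^1 = -685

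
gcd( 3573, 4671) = 9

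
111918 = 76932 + 34986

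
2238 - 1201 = 1037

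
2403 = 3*801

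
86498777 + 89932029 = 176430806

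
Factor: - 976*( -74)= 72224 = 2^5* 37^1*61^1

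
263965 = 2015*131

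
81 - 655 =  -  574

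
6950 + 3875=10825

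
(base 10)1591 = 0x637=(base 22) 367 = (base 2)11000110111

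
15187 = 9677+5510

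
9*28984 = 260856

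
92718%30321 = 1755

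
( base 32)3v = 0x7f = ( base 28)4f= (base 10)127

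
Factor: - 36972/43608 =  - 39/46 =- 2^( - 1 )*3^1*13^1*23^( - 1)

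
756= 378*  2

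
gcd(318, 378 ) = 6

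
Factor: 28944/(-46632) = -18/29 = -2^1*3^2*29^( - 1) 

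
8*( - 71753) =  - 574024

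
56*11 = 616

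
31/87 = 31/87 = 0.36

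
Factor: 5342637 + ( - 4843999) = 2^1*7^1 * 35617^1 =498638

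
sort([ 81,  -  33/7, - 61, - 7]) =[  -  61, - 7, - 33/7,81 ] 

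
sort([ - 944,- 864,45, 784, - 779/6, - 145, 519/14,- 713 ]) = [  -  944, - 864, - 713, - 145, - 779/6,519/14  ,  45,784] 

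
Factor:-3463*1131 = - 3^1*13^1*29^1*3463^1 = -3916653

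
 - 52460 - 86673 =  -139133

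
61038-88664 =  - 27626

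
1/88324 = 1/88324 = 0.00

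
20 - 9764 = - 9744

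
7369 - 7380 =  - 11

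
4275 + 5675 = 9950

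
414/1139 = 414/1139=0.36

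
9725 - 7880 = 1845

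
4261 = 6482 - 2221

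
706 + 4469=5175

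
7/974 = 7/974 = 0.01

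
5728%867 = 526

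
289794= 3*96598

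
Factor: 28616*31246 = 2^4*7^2*17^1*73^1*919^1 =894135536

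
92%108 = 92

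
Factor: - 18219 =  - 3^1*6073^1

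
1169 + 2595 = 3764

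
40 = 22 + 18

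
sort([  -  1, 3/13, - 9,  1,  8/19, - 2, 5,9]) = [-9,-2, - 1,3/13,8/19, 1, 5,9 ] 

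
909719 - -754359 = 1664078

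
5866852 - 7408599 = -1541747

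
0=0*820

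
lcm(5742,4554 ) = 132066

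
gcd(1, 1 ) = 1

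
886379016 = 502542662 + 383836354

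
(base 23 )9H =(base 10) 224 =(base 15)ee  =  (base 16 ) e0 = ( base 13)143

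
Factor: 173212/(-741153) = -2^2*3^( - 1)*7^( - 1)*13^1* 29^( - 1 )*1217^( - 1 )*3331^1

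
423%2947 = 423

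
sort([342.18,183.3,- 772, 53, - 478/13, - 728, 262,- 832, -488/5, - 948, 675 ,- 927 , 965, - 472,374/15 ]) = [ - 948, - 927  , - 832, -772,  -  728, - 472,  -  488/5,-478/13,374/15,53,183.3,262, 342.18,675,965]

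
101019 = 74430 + 26589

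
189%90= 9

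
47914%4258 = 1076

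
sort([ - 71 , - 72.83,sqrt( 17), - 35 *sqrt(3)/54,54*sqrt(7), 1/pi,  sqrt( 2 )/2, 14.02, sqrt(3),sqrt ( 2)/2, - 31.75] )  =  [ - 72.83, - 71, - 31.75, - 35*sqrt(3)/54,  1/pi, sqrt(2 )/2 , sqrt( 2 ) /2,sqrt( 3), sqrt( 17),14.02,54*sqrt( 7) ]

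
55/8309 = 55/8309 = 0.01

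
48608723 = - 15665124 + 64273847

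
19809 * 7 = 138663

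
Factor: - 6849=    - 3^2*761^1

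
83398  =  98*851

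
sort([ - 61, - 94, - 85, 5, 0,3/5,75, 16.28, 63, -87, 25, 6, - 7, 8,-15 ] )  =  [ - 94, - 87, - 85, - 61 ,  -  15,- 7,0,3/5, 5, 6,8,  16.28,25, 63, 75 ] 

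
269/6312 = 269/6312  =  0.04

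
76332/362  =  38166/181= 210.86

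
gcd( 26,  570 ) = 2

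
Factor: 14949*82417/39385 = 3^2*5^ ( - 1)*11^1 * 73^1*151^1 * 1129^1*7877^ ( - 1) = 1232051733/39385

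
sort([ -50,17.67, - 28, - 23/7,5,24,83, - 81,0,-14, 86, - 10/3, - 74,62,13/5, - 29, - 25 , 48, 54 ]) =[ - 81, - 74, - 50, -29, - 28, - 25, - 14, - 10/3,-23/7,0,13/5, 5, 17.67, 24,48,54,62, 83,86]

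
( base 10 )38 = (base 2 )100110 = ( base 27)1B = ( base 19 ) 20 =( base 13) 2C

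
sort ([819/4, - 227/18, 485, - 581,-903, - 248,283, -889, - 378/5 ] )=[ - 903, - 889, - 581, - 248, - 378/5, - 227/18, 819/4, 283, 485]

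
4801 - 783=4018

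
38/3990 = 1/105 =0.01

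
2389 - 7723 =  - 5334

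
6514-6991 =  - 477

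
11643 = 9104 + 2539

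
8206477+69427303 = 77633780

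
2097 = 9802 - 7705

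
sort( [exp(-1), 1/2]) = [ exp ( - 1), 1/2]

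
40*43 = 1720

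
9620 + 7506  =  17126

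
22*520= 11440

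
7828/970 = 3914/485 = 8.07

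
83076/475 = 174 + 426/475 = 174.90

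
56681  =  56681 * 1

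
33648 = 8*4206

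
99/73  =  1+26/73= 1.36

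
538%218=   102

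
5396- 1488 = 3908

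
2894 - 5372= - 2478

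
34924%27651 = 7273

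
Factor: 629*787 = 17^1*37^1*787^1 = 495023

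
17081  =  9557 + 7524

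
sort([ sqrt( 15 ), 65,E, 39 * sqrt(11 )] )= [ E,sqrt( 15),65,39 * sqrt( 11)]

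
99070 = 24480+74590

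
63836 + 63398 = 127234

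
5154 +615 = 5769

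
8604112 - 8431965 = 172147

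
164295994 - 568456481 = -404160487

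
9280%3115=3050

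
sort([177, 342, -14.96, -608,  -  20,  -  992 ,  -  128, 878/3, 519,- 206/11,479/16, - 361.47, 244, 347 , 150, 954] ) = [ - 992,  -  608,  -  361.47,-128, - 20, - 206/11,  -  14.96, 479/16,150,177, 244, 878/3, 342, 347, 519,954]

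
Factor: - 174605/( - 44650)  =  2^( - 1 )*5^(-1)*19^( - 1)*743^1 = 743/190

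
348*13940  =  4851120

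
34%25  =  9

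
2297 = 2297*1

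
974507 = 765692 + 208815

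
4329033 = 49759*87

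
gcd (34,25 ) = 1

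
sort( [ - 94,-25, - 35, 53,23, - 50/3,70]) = [ -94, - 35,-25 , - 50/3,23,53,70] 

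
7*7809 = 54663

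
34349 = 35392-1043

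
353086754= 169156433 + 183930321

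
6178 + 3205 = 9383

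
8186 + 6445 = 14631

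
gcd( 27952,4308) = 4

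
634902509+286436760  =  921339269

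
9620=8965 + 655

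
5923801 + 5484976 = 11408777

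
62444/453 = 137 + 383/453 =137.85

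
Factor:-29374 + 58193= 28819 = 7^1*23^1 *179^1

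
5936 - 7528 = - 1592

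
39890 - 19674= 20216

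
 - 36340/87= - 418 + 26/87 = -417.70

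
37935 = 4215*9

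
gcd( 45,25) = 5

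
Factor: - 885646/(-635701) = 2^1*11^( - 1)*57791^ ( - 1)*442823^1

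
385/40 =77/8= 9.62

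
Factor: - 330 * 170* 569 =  - 2^2*3^1 * 5^2 * 11^1*17^1*569^1 = - 31920900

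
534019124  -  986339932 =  - 452320808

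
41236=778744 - 737508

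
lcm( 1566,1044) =3132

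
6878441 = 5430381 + 1448060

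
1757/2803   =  1757/2803 = 0.63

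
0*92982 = 0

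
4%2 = 0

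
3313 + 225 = 3538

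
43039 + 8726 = 51765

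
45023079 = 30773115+14249964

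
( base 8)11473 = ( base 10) 4923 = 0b1001100111011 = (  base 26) 779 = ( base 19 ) dc2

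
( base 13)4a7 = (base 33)ol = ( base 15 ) 393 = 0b1100101101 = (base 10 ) 813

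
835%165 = 10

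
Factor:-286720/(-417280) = 2^4*7^1*163^( - 1) = 112/163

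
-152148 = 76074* ( - 2) 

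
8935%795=190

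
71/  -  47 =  - 71/47= -1.51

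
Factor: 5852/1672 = 7/2 = 2^( - 1)*7^1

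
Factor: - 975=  - 3^1*5^2*13^1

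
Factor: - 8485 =-5^1*1697^1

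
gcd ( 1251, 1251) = 1251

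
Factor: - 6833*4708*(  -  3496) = 112465494944 = 2^5*11^1 * 19^1*23^1*107^1 * 6833^1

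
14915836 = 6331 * 2356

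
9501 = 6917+2584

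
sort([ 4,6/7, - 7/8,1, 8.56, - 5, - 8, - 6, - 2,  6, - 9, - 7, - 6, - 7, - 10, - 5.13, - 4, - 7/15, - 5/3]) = [-10, - 9, - 8,-7, - 7,- 6, - 6,-5.13, - 5 , - 4, - 2,-5/3,- 7/8,-7/15,6/7, 1 , 4,6, 8.56]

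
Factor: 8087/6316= 2^ (-2)*1579^( - 1 ) *8087^1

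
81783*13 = 1063179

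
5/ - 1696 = -1 + 1691/1696 = - 0.00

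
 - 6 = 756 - 762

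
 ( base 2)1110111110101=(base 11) 5842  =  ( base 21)h84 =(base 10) 7669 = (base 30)8FJ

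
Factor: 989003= 137^1 * 7219^1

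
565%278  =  9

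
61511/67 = 918  +  5/67 =918.07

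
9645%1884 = 225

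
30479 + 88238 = 118717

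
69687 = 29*2403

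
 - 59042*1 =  - 59042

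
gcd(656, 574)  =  82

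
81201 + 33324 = 114525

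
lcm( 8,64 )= 64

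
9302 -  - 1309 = 10611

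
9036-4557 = 4479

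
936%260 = 156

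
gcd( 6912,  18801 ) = 9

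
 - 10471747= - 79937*131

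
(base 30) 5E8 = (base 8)11500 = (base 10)4928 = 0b1001101000000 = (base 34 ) 48w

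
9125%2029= 1009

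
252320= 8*31540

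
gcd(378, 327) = 3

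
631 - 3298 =  -  2667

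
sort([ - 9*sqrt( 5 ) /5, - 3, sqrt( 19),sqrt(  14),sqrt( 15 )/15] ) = [- 9 *sqrt(5)/5,-3,sqrt( 15 )/15 , sqrt( 14 ) , sqrt( 19) ] 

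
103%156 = 103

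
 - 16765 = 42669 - 59434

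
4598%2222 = 154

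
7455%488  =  135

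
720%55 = 5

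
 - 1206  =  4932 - 6138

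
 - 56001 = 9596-65597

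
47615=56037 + - 8422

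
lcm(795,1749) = 8745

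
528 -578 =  - 50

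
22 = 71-49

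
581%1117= 581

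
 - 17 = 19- 36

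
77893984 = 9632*8087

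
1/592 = 1/592 = 0.00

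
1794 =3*598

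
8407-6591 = 1816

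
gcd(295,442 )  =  1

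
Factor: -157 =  - 157^1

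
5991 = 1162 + 4829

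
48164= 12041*4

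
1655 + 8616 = 10271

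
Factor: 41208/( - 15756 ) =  - 2^1*13^( - 1)*17^1 = -34/13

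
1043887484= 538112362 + 505775122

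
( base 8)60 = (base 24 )20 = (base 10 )48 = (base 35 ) 1d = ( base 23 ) 22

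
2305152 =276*8352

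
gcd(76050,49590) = 90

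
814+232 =1046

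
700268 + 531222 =1231490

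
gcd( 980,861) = 7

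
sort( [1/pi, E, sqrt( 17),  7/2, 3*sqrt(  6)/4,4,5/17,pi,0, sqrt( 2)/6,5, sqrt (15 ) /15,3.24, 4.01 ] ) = [0,  sqrt( 2)/6,sqrt(15)/15,5/17, 1/pi , 3  *sqrt(6)/4,  E, pi, 3.24, 7/2, 4 , 4.01,sqrt(17),5]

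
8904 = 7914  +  990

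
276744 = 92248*3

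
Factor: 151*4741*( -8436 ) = - 6039256476 = - 2^2*3^1*11^1*19^1* 37^1*151^1 * 431^1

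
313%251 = 62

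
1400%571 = 258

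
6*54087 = 324522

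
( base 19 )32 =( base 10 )59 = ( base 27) 25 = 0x3b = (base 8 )73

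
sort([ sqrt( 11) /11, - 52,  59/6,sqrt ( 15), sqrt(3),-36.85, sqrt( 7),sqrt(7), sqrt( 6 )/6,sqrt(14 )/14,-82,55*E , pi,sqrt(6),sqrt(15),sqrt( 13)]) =[ - 82,-52,  -  36.85,sqrt( 14 )/14,sqrt( 11)/11,sqrt(6) /6,sqrt( 3 ),sqrt( 6 ), sqrt( 7), sqrt ( 7),pi,sqrt( 13),sqrt( 15),sqrt(15),59/6, 55*E ]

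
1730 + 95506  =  97236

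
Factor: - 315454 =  - 2^1*41^1*3847^1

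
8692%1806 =1468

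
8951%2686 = 893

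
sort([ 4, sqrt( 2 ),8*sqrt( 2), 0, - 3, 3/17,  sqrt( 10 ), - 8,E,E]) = [ -8, - 3,0,3/17 , sqrt( 2),  E,E, sqrt( 10 ),4, 8*sqrt( 2)]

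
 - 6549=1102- 7651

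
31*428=13268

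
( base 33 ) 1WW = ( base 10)2177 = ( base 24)3ih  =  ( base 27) 2QH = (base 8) 4201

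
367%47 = 38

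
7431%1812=183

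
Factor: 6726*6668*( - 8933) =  - 400635831144 = -2^3 * 3^1*19^1 *59^1 *1667^1*8933^1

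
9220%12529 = 9220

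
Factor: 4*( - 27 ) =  - 108 = - 2^2*3^3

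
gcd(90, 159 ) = 3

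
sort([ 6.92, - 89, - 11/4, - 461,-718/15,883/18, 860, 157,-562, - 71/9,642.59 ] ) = [ - 562 , -461, - 89,- 718/15, - 71/9, - 11/4, 6.92,883/18,157,642.59, 860]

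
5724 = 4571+1153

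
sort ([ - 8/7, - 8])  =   [ - 8, - 8/7] 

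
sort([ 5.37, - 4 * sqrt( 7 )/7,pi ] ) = [-4*sqrt ( 7 )/7,pi,5.37] 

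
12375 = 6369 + 6006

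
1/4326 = 1/4326 =0.00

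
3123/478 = 6+255/478 = 6.53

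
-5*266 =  - 1330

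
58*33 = 1914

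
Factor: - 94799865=  -  3^1*5^1*271^1*23321^1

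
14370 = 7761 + 6609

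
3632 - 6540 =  - 2908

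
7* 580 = 4060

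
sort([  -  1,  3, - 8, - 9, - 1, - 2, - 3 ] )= [ - 9 ,-8, - 3, - 2, - 1, - 1, 3 ] 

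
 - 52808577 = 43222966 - 96031543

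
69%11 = 3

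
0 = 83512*0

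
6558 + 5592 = 12150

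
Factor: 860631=3^1*41^1*  6997^1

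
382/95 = 382/95 = 4.02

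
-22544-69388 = -91932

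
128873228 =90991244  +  37881984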